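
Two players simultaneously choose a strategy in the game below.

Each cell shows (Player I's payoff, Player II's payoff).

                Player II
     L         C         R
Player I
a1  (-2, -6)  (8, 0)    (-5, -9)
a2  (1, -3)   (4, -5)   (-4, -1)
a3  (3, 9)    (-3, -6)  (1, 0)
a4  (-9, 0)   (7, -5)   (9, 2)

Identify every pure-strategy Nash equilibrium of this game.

(a1, L): Player I can switch to a2 (-2 → 1). Not NE.
(a1, C): Player I gets 8, best alternative 7; Player II gets 0, best alternative -6. No profitable deviation — NE.
(a1, R): Player I can switch to a2 (-5 → -4). Not NE.
(a2, L): Player I can switch to a3 (1 → 3). Not NE.
(a2, C): Player I can switch to a1 (4 → 8). Not NE.
(a2, R): Player I can switch to a3 (-4 → 1). Not NE.
(a3, L): Player I gets 3, best alternative 1; Player II gets 9, best alternative 0. No profitable deviation — NE.
(a3, C): Player I can switch to a1 (-3 → 8). Not NE.
(a3, R): Player I can switch to a4 (1 → 9). Not NE.
(a4, L): Player I can switch to a1 (-9 → -2). Not NE.
(a4, R): Player I gets 9, best alternative 1; Player II gets 2, best alternative 0. No profitable deviation — NE.
(The remaining 1 profile has a profitable deviation by the same check.)

The pure Nash equilibria are (a1, C); (a3, L); (a4, R).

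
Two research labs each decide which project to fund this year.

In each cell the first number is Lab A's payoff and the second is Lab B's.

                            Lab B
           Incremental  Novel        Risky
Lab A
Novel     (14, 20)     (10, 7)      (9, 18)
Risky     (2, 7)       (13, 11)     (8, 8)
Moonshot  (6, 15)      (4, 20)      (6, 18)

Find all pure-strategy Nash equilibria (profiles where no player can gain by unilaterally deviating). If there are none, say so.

(Novel, Incremental), (Risky, Novel)

For each strategy profile, look for a profitable unilateral deviation.
(Novel, Incremental): Lab A gets 14, best alternative 6; Lab B gets 20, best alternative 18. No profitable deviation — NE.
(Novel, Novel): Lab A can switch to Risky (10 → 13). Not NE.
(Novel, Risky): Lab B can switch to Incremental (18 → 20). Not NE.
(Risky, Incremental): Lab A can switch to Novel (2 → 14). Not NE.
(Risky, Novel): Lab A gets 13, best alternative 10; Lab B gets 11, best alternative 8. No profitable deviation — NE.
(Risky, Risky): Lab A can switch to Novel (8 → 9). Not NE.
(Moonshot, Incremental): Lab A can switch to Novel (6 → 14). Not NE.
(Moonshot, Novel): Lab A can switch to Novel (4 → 10). Not NE.
(Moonshot, Risky): Lab A can switch to Novel (6 → 9). Not NE.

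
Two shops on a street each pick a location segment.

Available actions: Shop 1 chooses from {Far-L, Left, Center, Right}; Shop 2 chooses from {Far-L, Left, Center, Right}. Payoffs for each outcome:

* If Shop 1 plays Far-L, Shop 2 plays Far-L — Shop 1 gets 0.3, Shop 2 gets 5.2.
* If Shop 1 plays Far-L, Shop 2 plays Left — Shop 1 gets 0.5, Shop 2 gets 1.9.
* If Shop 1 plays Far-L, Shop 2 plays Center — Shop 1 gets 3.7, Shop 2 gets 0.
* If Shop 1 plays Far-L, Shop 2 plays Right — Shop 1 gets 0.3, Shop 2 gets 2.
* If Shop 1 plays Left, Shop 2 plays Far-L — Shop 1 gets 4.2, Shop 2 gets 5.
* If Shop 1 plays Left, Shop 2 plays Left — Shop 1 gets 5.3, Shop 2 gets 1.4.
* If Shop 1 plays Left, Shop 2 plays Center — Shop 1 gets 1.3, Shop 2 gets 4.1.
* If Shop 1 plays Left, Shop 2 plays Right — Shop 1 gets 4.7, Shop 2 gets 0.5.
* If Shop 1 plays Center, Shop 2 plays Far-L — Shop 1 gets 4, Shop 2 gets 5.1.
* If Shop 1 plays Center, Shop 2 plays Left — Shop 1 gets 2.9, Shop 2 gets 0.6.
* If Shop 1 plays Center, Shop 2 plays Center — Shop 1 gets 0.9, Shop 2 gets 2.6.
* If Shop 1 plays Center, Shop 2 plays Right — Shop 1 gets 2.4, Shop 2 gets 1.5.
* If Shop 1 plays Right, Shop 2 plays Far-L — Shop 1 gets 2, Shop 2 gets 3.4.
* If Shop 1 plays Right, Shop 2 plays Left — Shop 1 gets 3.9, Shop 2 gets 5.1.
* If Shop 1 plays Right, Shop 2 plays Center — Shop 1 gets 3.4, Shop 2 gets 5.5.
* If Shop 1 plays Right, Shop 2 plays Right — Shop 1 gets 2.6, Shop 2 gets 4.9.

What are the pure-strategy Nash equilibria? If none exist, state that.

The unique pure-strategy Nash equilibrium is (Left, Far-L).

Shop 1 against Far-L: payoffs 0.3, 4.2, 4, 2 → best response Left.
Shop 1 against Left: payoffs 0.5, 5.3, 2.9, 3.9 → best response Left.
Shop 1 against Center: payoffs 3.7, 1.3, 0.9, 3.4 → best response Far-L.
Shop 1 against Right: payoffs 0.3, 4.7, 2.4, 2.6 → best response Left.
Shop 2 against Far-L: payoffs 5.2, 1.9, 0, 2 → best response Far-L.
Shop 2 against Left: payoffs 5, 1.4, 4.1, 0.5 → best response Far-L.
Shop 2 against Center: payoffs 5.1, 0.6, 2.6, 1.5 → best response Far-L.
Shop 2 against Right: payoffs 3.4, 5.1, 5.5, 4.9 → best response Center.
Mutual best responses: (Left, Far-L).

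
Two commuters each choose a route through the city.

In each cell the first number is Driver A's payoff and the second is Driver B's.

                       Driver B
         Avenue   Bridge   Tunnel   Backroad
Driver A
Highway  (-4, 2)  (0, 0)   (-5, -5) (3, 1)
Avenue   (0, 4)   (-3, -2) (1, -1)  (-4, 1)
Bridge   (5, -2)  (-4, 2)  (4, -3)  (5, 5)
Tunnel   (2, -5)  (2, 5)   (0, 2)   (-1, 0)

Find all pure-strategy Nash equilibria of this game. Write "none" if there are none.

Driver A against Avenue: payoffs -4, 0, 5, 2 → best response Bridge.
Driver A against Bridge: payoffs 0, -3, -4, 2 → best response Tunnel.
Driver A against Tunnel: payoffs -5, 1, 4, 0 → best response Bridge.
Driver A against Backroad: payoffs 3, -4, 5, -1 → best response Bridge.
Driver B against Highway: payoffs 2, 0, -5, 1 → best response Avenue.
Driver B against Avenue: payoffs 4, -2, -1, 1 → best response Avenue.
Driver B against Bridge: payoffs -2, 2, -3, 5 → best response Backroad.
Driver B against Tunnel: payoffs -5, 5, 2, 0 → best response Bridge.
Mutual best responses: (Bridge, Backroad); (Tunnel, Bridge).

(Bridge, Backroad) and (Tunnel, Bridge)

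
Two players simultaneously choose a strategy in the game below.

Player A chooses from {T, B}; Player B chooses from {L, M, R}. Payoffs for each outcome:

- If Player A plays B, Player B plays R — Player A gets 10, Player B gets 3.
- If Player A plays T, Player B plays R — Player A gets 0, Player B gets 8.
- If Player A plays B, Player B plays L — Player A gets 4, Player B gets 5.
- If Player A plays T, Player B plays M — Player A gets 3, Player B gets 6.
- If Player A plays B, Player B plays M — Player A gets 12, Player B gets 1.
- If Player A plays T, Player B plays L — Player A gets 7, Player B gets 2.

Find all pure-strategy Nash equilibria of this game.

Player A against L: payoffs 7, 4 → best response T.
Player A against M: payoffs 3, 12 → best response B.
Player A against R: payoffs 0, 10 → best response B.
Player B against T: payoffs 2, 6, 8 → best response R.
Player B against B: payoffs 5, 1, 3 → best response L.
No profile is a mutual best response for all players.

No pure-strategy Nash equilibrium.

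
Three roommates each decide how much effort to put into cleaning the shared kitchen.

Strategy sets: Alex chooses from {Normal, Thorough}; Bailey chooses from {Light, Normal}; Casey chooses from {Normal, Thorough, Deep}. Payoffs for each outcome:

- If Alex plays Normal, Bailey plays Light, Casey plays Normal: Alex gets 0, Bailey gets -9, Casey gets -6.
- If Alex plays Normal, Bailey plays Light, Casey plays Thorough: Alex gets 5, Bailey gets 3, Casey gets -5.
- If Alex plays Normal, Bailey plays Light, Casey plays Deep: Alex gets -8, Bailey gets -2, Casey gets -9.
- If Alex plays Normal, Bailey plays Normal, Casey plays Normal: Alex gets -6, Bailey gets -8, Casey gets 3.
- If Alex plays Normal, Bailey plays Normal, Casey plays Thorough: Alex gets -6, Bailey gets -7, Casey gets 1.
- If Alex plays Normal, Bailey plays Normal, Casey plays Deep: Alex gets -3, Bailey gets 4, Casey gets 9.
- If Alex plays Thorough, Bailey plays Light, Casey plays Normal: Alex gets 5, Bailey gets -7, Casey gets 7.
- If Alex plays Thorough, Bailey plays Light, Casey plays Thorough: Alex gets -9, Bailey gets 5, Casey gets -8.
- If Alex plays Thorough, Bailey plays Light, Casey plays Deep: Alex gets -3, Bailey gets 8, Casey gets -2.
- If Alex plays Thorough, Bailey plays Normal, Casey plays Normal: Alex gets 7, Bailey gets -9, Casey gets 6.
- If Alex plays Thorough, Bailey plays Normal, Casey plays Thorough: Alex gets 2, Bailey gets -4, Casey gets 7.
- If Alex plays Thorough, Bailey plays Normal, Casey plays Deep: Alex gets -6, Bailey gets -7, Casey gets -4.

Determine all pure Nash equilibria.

The pure Nash equilibria are (Normal, Light, Thorough) and (Normal, Normal, Deep) and (Thorough, Light, Normal).

Alex against (Light, Normal): payoffs 0, 5 → best response Thorough.
Alex against (Light, Thorough): payoffs 5, -9 → best response Normal.
Alex against (Light, Deep): payoffs -8, -3 → best response Thorough.
Alex against (Normal, Normal): payoffs -6, 7 → best response Thorough.
Alex against (Normal, Thorough): payoffs -6, 2 → best response Thorough.
Alex against (Normal, Deep): payoffs -3, -6 → best response Normal.
Bailey against (Normal, Normal): payoffs -9, -8 → best response Normal.
Bailey against (Normal, Thorough): payoffs 3, -7 → best response Light.
Bailey against (Normal, Deep): payoffs -2, 4 → best response Normal.
Bailey against (Thorough, Normal): payoffs -7, -9 → best response Light.
Bailey against (Thorough, Thorough): payoffs 5, -4 → best response Light.
Bailey against (Thorough, Deep): payoffs 8, -7 → best response Light.
Casey against (Normal, Light): payoffs -6, -5, -9 → best response Thorough.
Casey against (Normal, Normal): payoffs 3, 1, 9 → best response Deep.
Casey against (Thorough, Light): payoffs 7, -8, -2 → best response Normal.
Casey against (Thorough, Normal): payoffs 6, 7, -4 → best response Thorough.
Mutual best responses: (Normal, Light, Thorough); (Normal, Normal, Deep); (Thorough, Light, Normal).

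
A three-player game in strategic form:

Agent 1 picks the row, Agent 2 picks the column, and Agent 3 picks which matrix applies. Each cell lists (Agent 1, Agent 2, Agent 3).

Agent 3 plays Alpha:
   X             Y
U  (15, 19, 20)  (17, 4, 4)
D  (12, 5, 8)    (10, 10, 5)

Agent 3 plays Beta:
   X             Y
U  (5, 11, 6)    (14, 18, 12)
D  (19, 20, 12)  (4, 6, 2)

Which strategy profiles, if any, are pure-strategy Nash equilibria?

(U, X, Alpha): Agent 1 gets 15, best alternative 12; Agent 2 gets 19, best alternative 4; Agent 3 gets 20, best alternative 6. No profitable deviation — NE.
(U, X, Beta): Agent 1 can switch to D (5 → 19). Not NE.
(U, Y, Alpha): Agent 2 can switch to X (4 → 19). Not NE.
(U, Y, Beta): Agent 1 gets 14, best alternative 4; Agent 2 gets 18, best alternative 11; Agent 3 gets 12, best alternative 4. No profitable deviation — NE.
(D, X, Alpha): Agent 1 can switch to U (12 → 15). Not NE.
(D, X, Beta): Agent 1 gets 19, best alternative 5; Agent 2 gets 20, best alternative 6; Agent 3 gets 12, best alternative 8. No profitable deviation — NE.
(D, Y, Alpha): Agent 1 can switch to U (10 → 17). Not NE.
(D, Y, Beta): Agent 1 can switch to U (4 → 14). Not NE.

(U, X, Alpha) and (U, Y, Beta) and (D, X, Beta)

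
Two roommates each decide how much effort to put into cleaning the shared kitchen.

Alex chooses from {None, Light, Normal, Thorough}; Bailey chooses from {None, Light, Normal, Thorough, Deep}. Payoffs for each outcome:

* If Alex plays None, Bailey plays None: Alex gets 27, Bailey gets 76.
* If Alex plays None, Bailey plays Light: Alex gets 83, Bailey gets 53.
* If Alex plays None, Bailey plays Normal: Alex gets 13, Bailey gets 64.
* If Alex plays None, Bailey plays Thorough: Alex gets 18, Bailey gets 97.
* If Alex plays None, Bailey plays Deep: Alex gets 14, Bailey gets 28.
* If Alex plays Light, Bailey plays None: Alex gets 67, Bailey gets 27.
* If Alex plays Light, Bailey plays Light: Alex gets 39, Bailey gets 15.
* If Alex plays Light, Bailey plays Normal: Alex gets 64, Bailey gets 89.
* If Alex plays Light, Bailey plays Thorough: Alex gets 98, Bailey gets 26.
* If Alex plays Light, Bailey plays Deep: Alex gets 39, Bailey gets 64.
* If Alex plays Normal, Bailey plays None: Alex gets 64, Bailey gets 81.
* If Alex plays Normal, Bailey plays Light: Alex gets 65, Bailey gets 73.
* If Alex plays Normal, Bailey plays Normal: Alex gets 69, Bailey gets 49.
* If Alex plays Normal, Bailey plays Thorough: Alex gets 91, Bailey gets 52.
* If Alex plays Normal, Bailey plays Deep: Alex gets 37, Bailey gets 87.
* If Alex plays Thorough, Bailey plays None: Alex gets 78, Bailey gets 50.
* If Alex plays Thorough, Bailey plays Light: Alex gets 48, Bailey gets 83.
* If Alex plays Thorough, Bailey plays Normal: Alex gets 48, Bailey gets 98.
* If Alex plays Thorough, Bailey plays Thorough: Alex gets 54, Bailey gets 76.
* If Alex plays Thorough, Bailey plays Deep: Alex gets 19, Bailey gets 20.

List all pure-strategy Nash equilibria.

Alex against None: payoffs 27, 67, 64, 78 → best response Thorough.
Alex against Light: payoffs 83, 39, 65, 48 → best response None.
Alex against Normal: payoffs 13, 64, 69, 48 → best response Normal.
Alex against Thorough: payoffs 18, 98, 91, 54 → best response Light.
Alex against Deep: payoffs 14, 39, 37, 19 → best response Light.
Bailey against None: payoffs 76, 53, 64, 97, 28 → best response Thorough.
Bailey against Light: payoffs 27, 15, 89, 26, 64 → best response Normal.
Bailey against Normal: payoffs 81, 73, 49, 52, 87 → best response Deep.
Bailey against Thorough: payoffs 50, 83, 98, 76, 20 → best response Normal.
No profile is a mutual best response for all players.

There is no pure-strategy Nash equilibrium.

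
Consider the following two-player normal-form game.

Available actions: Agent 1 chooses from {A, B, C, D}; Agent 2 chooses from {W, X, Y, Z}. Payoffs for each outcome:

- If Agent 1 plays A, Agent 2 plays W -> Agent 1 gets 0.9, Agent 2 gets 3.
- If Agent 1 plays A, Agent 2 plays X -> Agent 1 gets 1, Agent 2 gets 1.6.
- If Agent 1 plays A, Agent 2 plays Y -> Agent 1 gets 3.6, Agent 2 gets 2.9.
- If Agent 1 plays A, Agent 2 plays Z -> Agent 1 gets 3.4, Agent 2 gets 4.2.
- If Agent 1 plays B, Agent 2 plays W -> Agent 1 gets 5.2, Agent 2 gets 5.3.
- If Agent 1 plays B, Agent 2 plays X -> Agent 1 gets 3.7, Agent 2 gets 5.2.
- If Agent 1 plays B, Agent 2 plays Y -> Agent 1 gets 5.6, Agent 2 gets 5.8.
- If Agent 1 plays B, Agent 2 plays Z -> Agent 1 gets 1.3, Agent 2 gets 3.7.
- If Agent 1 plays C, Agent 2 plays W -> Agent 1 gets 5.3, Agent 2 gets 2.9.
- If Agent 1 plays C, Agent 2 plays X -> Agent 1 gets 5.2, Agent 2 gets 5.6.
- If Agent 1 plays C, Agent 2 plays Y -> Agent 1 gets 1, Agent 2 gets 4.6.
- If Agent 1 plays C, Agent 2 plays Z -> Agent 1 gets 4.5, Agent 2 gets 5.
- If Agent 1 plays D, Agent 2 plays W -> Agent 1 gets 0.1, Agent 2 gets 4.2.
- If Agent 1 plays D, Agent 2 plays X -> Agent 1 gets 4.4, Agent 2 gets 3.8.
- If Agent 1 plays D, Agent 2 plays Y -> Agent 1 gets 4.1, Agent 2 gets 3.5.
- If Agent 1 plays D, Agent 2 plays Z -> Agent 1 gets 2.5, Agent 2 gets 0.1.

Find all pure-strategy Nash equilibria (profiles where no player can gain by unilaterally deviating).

Pure-strategy Nash equilibria: (B, Y) and (C, X)

(A, W): Agent 1 can switch to B (0.9 → 5.2). Not NE.
(A, X): Agent 1 can switch to B (1 → 3.7). Not NE.
(A, Y): Agent 1 can switch to B (3.6 → 5.6). Not NE.
(A, Z): Agent 1 can switch to C (3.4 → 4.5). Not NE.
(B, W): Agent 1 can switch to C (5.2 → 5.3). Not NE.
(B, X): Agent 1 can switch to C (3.7 → 5.2). Not NE.
(B, Y): Agent 1 gets 5.6, best alternative 4.1; Agent 2 gets 5.8, best alternative 5.3. No profitable deviation — NE.
(C, X): Agent 1 gets 5.2, best alternative 4.4; Agent 2 gets 5.6, best alternative 5. No profitable deviation — NE.
(The remaining 8 profiles each have a profitable deviation by the same check.)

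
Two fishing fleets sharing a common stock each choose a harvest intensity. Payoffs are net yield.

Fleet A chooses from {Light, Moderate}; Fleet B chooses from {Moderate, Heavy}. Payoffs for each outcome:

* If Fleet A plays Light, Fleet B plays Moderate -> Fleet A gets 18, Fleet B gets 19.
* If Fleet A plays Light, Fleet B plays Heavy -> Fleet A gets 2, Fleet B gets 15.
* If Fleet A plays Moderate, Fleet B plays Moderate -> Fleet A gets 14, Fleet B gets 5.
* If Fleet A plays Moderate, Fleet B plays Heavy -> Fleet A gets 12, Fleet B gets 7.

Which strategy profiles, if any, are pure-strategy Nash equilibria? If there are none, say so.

(Light, Moderate): Fleet A gets 18, best alternative 14; Fleet B gets 19, best alternative 15. No profitable deviation — NE.
(Light, Heavy): Fleet A can switch to Moderate (2 → 12). Not NE.
(Moderate, Moderate): Fleet A can switch to Light (14 → 18). Not NE.
(Moderate, Heavy): Fleet A gets 12, best alternative 2; Fleet B gets 7, best alternative 5. No profitable deviation — NE.

Pure-strategy Nash equilibria: (Light, Moderate); (Moderate, Heavy)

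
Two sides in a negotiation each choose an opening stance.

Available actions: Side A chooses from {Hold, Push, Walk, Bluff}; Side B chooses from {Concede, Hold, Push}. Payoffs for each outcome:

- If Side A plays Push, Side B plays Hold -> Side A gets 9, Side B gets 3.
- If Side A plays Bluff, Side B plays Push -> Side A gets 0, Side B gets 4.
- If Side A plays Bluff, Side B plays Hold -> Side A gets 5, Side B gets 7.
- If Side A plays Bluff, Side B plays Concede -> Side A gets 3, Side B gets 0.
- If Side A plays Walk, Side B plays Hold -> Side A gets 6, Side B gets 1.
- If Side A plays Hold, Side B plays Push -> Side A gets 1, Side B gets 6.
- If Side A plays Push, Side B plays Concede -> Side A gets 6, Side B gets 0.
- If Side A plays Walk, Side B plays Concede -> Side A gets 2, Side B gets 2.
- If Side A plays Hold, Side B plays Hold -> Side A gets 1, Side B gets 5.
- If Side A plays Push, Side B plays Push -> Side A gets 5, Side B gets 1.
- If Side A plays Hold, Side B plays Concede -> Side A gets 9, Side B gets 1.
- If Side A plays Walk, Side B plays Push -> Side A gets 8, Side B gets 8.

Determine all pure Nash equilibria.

(Push, Hold); (Walk, Push)

Side A against Concede: payoffs 9, 6, 2, 3 → best response Hold.
Side A against Hold: payoffs 1, 9, 6, 5 → best response Push.
Side A against Push: payoffs 1, 5, 8, 0 → best response Walk.
Side B against Hold: payoffs 1, 5, 6 → best response Push.
Side B against Push: payoffs 0, 3, 1 → best response Hold.
Side B against Walk: payoffs 2, 1, 8 → best response Push.
Side B against Bluff: payoffs 0, 7, 4 → best response Hold.
Mutual best responses: (Push, Hold); (Walk, Push).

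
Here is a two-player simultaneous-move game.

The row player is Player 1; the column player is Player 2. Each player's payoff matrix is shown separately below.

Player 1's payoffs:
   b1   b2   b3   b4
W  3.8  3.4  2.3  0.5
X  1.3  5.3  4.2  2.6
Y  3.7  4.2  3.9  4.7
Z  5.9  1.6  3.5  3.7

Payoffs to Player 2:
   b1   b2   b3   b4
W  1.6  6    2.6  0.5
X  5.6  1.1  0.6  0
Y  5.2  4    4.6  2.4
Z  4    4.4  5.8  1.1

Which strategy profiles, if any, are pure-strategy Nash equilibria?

Player 1 against b1: payoffs 3.8, 1.3, 3.7, 5.9 → best response Z.
Player 1 against b2: payoffs 3.4, 5.3, 4.2, 1.6 → best response X.
Player 1 against b3: payoffs 2.3, 4.2, 3.9, 3.5 → best response X.
Player 1 against b4: payoffs 0.5, 2.6, 4.7, 3.7 → best response Y.
Player 2 against W: payoffs 1.6, 6, 2.6, 0.5 → best response b2.
Player 2 against X: payoffs 5.6, 1.1, 0.6, 0 → best response b1.
Player 2 against Y: payoffs 5.2, 4, 4.6, 2.4 → best response b1.
Player 2 against Z: payoffs 4, 4.4, 5.8, 1.1 → best response b3.
No profile is a mutual best response for all players.

There is no pure-strategy Nash equilibrium.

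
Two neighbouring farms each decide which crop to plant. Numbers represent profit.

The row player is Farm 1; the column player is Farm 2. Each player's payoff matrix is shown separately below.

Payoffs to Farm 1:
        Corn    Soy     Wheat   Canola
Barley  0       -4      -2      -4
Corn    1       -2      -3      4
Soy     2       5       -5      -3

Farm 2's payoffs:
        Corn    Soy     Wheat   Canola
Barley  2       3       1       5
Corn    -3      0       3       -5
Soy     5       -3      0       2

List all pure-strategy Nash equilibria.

The unique pure-strategy Nash equilibrium is (Soy, Corn).

(Barley, Corn): Farm 1 can switch to Corn (0 → 1). Not NE.
(Barley, Soy): Farm 1 can switch to Corn (-4 → -2). Not NE.
(Barley, Wheat): Farm 2 can switch to Corn (1 → 2). Not NE.
(Barley, Canola): Farm 1 can switch to Corn (-4 → 4). Not NE.
(Corn, Corn): Farm 1 can switch to Soy (1 → 2). Not NE.
(Corn, Soy): Farm 1 can switch to Soy (-2 → 5). Not NE.
(Corn, Wheat): Farm 1 can switch to Barley (-3 → -2). Not NE.
(Corn, Canola): Farm 2 can switch to Corn (-5 → -3). Not NE.
(Soy, Corn): Farm 1 gets 2, best alternative 1; Farm 2 gets 5, best alternative 2. No profitable deviation — NE.
(Soy, Soy): Farm 2 can switch to Corn (-3 → 5). Not NE.
(Soy, Wheat): Farm 1 can switch to Barley (-5 → -2). Not NE.
(The remaining 1 profile has a profitable deviation by the same check.)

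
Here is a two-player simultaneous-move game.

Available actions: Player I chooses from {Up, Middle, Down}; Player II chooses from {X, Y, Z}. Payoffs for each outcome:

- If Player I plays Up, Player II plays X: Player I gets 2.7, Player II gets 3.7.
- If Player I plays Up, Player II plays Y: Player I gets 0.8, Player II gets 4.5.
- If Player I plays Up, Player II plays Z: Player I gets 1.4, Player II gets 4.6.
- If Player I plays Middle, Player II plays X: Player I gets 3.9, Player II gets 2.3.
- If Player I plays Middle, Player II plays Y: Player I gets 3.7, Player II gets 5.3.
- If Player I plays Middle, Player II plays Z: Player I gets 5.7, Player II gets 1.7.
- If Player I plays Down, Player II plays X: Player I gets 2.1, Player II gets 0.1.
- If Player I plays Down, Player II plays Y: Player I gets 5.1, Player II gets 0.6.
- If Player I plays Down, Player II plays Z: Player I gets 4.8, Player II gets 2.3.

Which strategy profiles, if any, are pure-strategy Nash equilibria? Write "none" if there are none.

Mark each player's best response to every combination of opponents' strategies; a profile where every player is best-responding is a pure Nash equilibrium.
Player I against X: payoffs 2.7, 3.9, 2.1 → best response Middle.
Player I against Y: payoffs 0.8, 3.7, 5.1 → best response Down.
Player I against Z: payoffs 1.4, 5.7, 4.8 → best response Middle.
Player II against Up: payoffs 3.7, 4.5, 4.6 → best response Z.
Player II against Middle: payoffs 2.3, 5.3, 1.7 → best response Y.
Player II against Down: payoffs 0.1, 0.6, 2.3 → best response Z.
No profile is a mutual best response for all players.

This game has no pure Nash equilibrium.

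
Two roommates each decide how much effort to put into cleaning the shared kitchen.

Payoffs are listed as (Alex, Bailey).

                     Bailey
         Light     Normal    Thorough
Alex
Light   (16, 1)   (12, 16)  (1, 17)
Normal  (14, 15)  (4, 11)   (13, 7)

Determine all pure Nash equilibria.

This game has no pure Nash equilibrium.

(Light, Light): Bailey can switch to Normal (1 → 16). Not NE.
(Light, Normal): Bailey can switch to Thorough (16 → 17). Not NE.
(Light, Thorough): Alex can switch to Normal (1 → 13). Not NE.
(Normal, Light): Alex can switch to Light (14 → 16). Not NE.
(Normal, Normal): Alex can switch to Light (4 → 12). Not NE.
(Normal, Thorough): Bailey can switch to Light (7 → 15). Not NE.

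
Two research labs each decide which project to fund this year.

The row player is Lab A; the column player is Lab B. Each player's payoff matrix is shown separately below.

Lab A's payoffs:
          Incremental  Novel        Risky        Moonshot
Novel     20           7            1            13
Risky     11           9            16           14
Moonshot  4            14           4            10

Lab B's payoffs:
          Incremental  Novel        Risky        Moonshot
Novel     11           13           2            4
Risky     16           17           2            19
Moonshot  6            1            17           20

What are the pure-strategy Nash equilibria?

Pure NE: (Risky, Moonshot)

Lab A against Incremental: payoffs 20, 11, 4 → best response Novel.
Lab A against Novel: payoffs 7, 9, 14 → best response Moonshot.
Lab A against Risky: payoffs 1, 16, 4 → best response Risky.
Lab A against Moonshot: payoffs 13, 14, 10 → best response Risky.
Lab B against Novel: payoffs 11, 13, 2, 4 → best response Novel.
Lab B against Risky: payoffs 16, 17, 2, 19 → best response Moonshot.
Lab B against Moonshot: payoffs 6, 1, 17, 20 → best response Moonshot.
Mutual best responses: (Risky, Moonshot).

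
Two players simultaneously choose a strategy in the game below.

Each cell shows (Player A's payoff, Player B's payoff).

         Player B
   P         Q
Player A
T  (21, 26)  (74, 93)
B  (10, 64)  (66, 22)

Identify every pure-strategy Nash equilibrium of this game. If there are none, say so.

The unique pure-strategy Nash equilibrium is (T, Q).

For each player, find the best response to each opponent profile; mutual best responses are the pure NE.
Player A against P: payoffs 21, 10 → best response T.
Player A against Q: payoffs 74, 66 → best response T.
Player B against T: payoffs 26, 93 → best response Q.
Player B against B: payoffs 64, 22 → best response P.
Mutual best responses: (T, Q).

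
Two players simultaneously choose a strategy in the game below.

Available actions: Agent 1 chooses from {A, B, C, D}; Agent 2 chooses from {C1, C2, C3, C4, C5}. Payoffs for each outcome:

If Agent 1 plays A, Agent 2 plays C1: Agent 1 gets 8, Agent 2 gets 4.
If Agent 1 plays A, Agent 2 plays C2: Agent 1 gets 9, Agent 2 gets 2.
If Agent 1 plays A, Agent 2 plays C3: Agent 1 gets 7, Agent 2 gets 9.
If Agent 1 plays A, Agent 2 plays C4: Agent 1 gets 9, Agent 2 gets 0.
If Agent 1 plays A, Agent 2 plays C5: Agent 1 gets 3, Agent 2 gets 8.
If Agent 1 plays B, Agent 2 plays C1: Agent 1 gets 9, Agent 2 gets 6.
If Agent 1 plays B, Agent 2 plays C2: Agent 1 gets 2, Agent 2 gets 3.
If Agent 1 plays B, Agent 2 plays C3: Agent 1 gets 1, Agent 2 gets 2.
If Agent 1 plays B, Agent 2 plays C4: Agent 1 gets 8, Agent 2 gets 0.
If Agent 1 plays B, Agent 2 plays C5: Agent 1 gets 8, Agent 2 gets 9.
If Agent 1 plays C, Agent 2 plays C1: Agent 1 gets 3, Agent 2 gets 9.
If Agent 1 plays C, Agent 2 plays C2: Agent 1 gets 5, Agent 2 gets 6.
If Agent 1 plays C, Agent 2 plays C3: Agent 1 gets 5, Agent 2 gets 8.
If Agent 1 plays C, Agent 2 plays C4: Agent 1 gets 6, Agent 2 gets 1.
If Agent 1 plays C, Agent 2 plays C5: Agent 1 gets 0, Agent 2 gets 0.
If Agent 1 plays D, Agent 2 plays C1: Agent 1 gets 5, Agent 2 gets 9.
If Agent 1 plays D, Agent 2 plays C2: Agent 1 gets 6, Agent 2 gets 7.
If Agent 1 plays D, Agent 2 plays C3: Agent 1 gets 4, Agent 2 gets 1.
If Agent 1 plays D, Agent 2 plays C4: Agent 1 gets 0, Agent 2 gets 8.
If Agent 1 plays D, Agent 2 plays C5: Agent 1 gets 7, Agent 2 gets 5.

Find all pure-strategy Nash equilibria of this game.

(A, C1): Agent 1 can switch to B (8 → 9). Not NE.
(A, C2): Agent 2 can switch to C1 (2 → 4). Not NE.
(A, C3): Agent 1 gets 7, best alternative 5; Agent 2 gets 9, best alternative 8. No profitable deviation — NE.
(A, C4): Agent 2 can switch to C1 (0 → 4). Not NE.
(A, C5): Agent 1 can switch to B (3 → 8). Not NE.
(B, C1): Agent 2 can switch to C5 (6 → 9). Not NE.
(B, C2): Agent 1 can switch to A (2 → 9). Not NE.
(B, C3): Agent 1 can switch to A (1 → 7). Not NE.
(B, C4): Agent 1 can switch to A (8 → 9). Not NE.
(B, C5): Agent 1 gets 8, best alternative 7; Agent 2 gets 9, best alternative 6. No profitable deviation — NE.
(The remaining 10 profiles each have a profitable deviation by the same check.)

The pure Nash equilibria are (A, C3) and (B, C5).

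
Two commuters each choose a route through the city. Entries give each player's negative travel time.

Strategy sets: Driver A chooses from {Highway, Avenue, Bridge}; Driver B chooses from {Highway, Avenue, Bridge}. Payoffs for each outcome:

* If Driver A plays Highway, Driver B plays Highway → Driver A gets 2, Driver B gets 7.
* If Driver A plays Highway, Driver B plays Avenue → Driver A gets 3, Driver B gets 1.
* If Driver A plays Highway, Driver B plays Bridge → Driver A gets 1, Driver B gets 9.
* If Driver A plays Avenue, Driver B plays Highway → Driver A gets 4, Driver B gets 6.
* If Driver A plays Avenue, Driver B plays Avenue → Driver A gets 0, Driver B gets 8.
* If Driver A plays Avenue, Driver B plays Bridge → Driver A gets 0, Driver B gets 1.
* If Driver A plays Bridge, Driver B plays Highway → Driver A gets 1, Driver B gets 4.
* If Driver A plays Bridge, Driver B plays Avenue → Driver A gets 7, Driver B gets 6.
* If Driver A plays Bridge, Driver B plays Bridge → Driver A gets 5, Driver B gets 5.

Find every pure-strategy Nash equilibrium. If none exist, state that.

(Bridge, Avenue)

Driver A against Highway: payoffs 2, 4, 1 → best response Avenue.
Driver A against Avenue: payoffs 3, 0, 7 → best response Bridge.
Driver A against Bridge: payoffs 1, 0, 5 → best response Bridge.
Driver B against Highway: payoffs 7, 1, 9 → best response Bridge.
Driver B against Avenue: payoffs 6, 8, 1 → best response Avenue.
Driver B against Bridge: payoffs 4, 6, 5 → best response Avenue.
Mutual best responses: (Bridge, Avenue).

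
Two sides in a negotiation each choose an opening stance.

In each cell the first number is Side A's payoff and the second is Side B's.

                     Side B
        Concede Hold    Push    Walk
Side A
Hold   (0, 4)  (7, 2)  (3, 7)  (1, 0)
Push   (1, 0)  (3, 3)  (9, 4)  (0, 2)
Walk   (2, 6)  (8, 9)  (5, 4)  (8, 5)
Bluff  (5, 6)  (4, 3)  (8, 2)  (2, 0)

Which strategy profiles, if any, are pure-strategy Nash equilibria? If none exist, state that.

The pure Nash equilibria are (Push, Push); (Walk, Hold); (Bluff, Concede).

For each strategy profile, look for a profitable unilateral deviation.
(Hold, Concede): Side A can switch to Push (0 → 1). Not NE.
(Hold, Hold): Side A can switch to Walk (7 → 8). Not NE.
(Hold, Push): Side A can switch to Push (3 → 9). Not NE.
(Hold, Walk): Side A can switch to Walk (1 → 8). Not NE.
(Push, Concede): Side A can switch to Walk (1 → 2). Not NE.
(Push, Hold): Side A can switch to Hold (3 → 7). Not NE.
(Push, Push): Side A gets 9, best alternative 8; Side B gets 4, best alternative 3. No profitable deviation — NE.
(Push, Walk): Side A can switch to Hold (0 → 1). Not NE.
(Walk, Concede): Side A can switch to Bluff (2 → 5). Not NE.
(Walk, Hold): Side A gets 8, best alternative 7; Side B gets 9, best alternative 6. No profitable deviation — NE.
(Walk, Push): Side A can switch to Push (5 → 9). Not NE.
(Walk, Walk): Side B can switch to Concede (5 → 6). Not NE.
(Bluff, Concede): Side A gets 5, best alternative 2; Side B gets 6, best alternative 3. No profitable deviation — NE.
(The remaining 3 profiles each have a profitable deviation by the same check.)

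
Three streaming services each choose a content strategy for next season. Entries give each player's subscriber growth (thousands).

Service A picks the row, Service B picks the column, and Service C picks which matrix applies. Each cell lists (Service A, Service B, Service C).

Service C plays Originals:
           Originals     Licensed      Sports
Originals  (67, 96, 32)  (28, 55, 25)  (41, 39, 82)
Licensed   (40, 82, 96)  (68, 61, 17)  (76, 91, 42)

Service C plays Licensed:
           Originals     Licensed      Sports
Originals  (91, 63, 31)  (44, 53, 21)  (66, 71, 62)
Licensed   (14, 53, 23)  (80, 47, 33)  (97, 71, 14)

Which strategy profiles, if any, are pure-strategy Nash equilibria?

(Originals, Originals, Originals) and (Licensed, Sports, Originals)

(Originals, Originals, Originals): Service A gets 67, best alternative 40; Service B gets 96, best alternative 55; Service C gets 32, best alternative 31. No profitable deviation — NE.
(Originals, Originals, Licensed): Service B can switch to Sports (63 → 71). Not NE.
(Originals, Licensed, Originals): Service A can switch to Licensed (28 → 68). Not NE.
(Originals, Licensed, Licensed): Service A can switch to Licensed (44 → 80). Not NE.
(Originals, Sports, Originals): Service A can switch to Licensed (41 → 76). Not NE.
(Originals, Sports, Licensed): Service A can switch to Licensed (66 → 97). Not NE.
(Licensed, Originals, Originals): Service A can switch to Originals (40 → 67). Not NE.
(Licensed, Sports, Originals): Service A gets 76, best alternative 41; Service B gets 91, best alternative 82; Service C gets 42, best alternative 14. No profitable deviation — NE.
(The remaining 4 profiles each have a profitable deviation by the same check.)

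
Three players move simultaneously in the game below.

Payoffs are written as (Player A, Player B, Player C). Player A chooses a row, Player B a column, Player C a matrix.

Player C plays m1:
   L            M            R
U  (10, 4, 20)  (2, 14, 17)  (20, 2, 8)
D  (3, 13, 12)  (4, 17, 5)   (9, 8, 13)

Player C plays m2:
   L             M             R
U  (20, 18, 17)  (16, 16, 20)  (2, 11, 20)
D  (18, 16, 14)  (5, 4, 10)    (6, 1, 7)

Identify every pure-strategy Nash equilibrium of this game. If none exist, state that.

Mark each player's best response to every combination of opponents' strategies; a profile where every player is best-responding is a pure Nash equilibrium.
Player A against (L, m1): payoffs 10, 3 → best response U.
Player A against (L, m2): payoffs 20, 18 → best response U.
Player A against (M, m1): payoffs 2, 4 → best response D.
Player A against (M, m2): payoffs 16, 5 → best response U.
Player A against (R, m1): payoffs 20, 9 → best response U.
Player A against (R, m2): payoffs 2, 6 → best response D.
Player B against (U, m1): payoffs 4, 14, 2 → best response M.
Player B against (U, m2): payoffs 18, 16, 11 → best response L.
Player B against (D, m1): payoffs 13, 17, 8 → best response M.
Player B against (D, m2): payoffs 16, 4, 1 → best response L.
Player C against (U, L): payoffs 20, 17 → best response m1.
Player C against (U, M): payoffs 17, 20 → best response m2.
Player C against (U, R): payoffs 8, 20 → best response m2.
Player C against (D, L): payoffs 12, 14 → best response m2.
Player C against (D, M): payoffs 5, 10 → best response m2.
Player C against (D, R): payoffs 13, 7 → best response m1.
No profile is a mutual best response for all players.

This game has no pure Nash equilibrium.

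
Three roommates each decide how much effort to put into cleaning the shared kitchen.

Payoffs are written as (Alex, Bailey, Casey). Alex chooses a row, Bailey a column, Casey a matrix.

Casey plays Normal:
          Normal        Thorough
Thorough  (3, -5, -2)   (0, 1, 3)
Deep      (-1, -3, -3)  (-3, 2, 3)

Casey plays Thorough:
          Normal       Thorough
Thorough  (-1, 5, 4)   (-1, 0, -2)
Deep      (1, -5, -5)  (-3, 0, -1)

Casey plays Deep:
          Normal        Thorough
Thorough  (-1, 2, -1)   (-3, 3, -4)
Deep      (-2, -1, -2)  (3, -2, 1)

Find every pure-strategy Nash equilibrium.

For each strategy profile, look for a profitable unilateral deviation.
(Thorough, Normal, Normal): Bailey can switch to Thorough (-5 → 1). Not NE.
(Thorough, Normal, Thorough): Alex can switch to Deep (-1 → 1). Not NE.
(Thorough, Normal, Deep): Bailey can switch to Thorough (2 → 3). Not NE.
(Thorough, Thorough, Normal): Alex gets 0, best alternative -3; Bailey gets 1, best alternative -5; Casey gets 3, best alternative -2. No profitable deviation — NE.
(Thorough, Thorough, Thorough): Bailey can switch to Normal (0 → 5). Not NE.
(Thorough, Thorough, Deep): Alex can switch to Deep (-3 → 3). Not NE.
(Deep, Normal, Normal): Alex can switch to Thorough (-1 → 3). Not NE.
(Deep, Normal, Thorough): Bailey can switch to Thorough (-5 → 0). Not NE.
(Deep, Normal, Deep): Alex can switch to Thorough (-2 → -1). Not NE.
(Deep, Thorough, Normal): Alex can switch to Thorough (-3 → 0). Not NE.
(Deep, Thorough, Thorough): Alex can switch to Thorough (-3 → -1). Not NE.
(Deep, Thorough, Deep): Bailey can switch to Normal (-2 → -1). Not NE.

The unique pure-strategy Nash equilibrium is (Thorough, Thorough, Normal).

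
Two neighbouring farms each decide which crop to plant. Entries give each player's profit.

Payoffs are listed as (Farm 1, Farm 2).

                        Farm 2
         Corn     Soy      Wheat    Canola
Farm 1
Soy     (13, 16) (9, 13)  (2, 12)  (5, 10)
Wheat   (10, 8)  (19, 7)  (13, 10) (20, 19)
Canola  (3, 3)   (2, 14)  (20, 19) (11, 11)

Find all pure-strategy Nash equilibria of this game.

(Soy, Corn): Farm 1 gets 13, best alternative 10; Farm 2 gets 16, best alternative 13. No profitable deviation — NE.
(Soy, Soy): Farm 1 can switch to Wheat (9 → 19). Not NE.
(Soy, Wheat): Farm 1 can switch to Wheat (2 → 13). Not NE.
(Soy, Canola): Farm 1 can switch to Wheat (5 → 20). Not NE.
(Wheat, Corn): Farm 1 can switch to Soy (10 → 13). Not NE.
(Wheat, Soy): Farm 2 can switch to Corn (7 → 8). Not NE.
(Wheat, Wheat): Farm 1 can switch to Canola (13 → 20). Not NE.
(Wheat, Canola): Farm 1 gets 20, best alternative 11; Farm 2 gets 19, best alternative 10. No profitable deviation — NE.
(Canola, Wheat): Farm 1 gets 20, best alternative 13; Farm 2 gets 19, best alternative 14. No profitable deviation — NE.
(The remaining 3 profiles each have a profitable deviation by the same check.)

The pure Nash equilibria are (Soy, Corn) and (Wheat, Canola) and (Canola, Wheat).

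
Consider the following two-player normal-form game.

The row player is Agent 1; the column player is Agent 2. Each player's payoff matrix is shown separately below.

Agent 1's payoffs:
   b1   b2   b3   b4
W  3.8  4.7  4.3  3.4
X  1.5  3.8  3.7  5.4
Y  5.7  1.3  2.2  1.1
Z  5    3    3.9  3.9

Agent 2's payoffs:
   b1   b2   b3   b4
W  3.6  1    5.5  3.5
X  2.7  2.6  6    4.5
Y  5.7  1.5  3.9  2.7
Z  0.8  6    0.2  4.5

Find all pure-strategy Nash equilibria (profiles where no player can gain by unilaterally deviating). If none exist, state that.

For each player, find the best response to each opponent profile; mutual best responses are the pure NE.
Agent 1 against b1: payoffs 3.8, 1.5, 5.7, 5 → best response Y.
Agent 1 against b2: payoffs 4.7, 3.8, 1.3, 3 → best response W.
Agent 1 against b3: payoffs 4.3, 3.7, 2.2, 3.9 → best response W.
Agent 1 against b4: payoffs 3.4, 5.4, 1.1, 3.9 → best response X.
Agent 2 against W: payoffs 3.6, 1, 5.5, 3.5 → best response b3.
Agent 2 against X: payoffs 2.7, 2.6, 6, 4.5 → best response b3.
Agent 2 against Y: payoffs 5.7, 1.5, 3.9, 2.7 → best response b1.
Agent 2 against Z: payoffs 0.8, 6, 0.2, 4.5 → best response b2.
Mutual best responses: (W, b3); (Y, b1).

(W, b3) and (Y, b1)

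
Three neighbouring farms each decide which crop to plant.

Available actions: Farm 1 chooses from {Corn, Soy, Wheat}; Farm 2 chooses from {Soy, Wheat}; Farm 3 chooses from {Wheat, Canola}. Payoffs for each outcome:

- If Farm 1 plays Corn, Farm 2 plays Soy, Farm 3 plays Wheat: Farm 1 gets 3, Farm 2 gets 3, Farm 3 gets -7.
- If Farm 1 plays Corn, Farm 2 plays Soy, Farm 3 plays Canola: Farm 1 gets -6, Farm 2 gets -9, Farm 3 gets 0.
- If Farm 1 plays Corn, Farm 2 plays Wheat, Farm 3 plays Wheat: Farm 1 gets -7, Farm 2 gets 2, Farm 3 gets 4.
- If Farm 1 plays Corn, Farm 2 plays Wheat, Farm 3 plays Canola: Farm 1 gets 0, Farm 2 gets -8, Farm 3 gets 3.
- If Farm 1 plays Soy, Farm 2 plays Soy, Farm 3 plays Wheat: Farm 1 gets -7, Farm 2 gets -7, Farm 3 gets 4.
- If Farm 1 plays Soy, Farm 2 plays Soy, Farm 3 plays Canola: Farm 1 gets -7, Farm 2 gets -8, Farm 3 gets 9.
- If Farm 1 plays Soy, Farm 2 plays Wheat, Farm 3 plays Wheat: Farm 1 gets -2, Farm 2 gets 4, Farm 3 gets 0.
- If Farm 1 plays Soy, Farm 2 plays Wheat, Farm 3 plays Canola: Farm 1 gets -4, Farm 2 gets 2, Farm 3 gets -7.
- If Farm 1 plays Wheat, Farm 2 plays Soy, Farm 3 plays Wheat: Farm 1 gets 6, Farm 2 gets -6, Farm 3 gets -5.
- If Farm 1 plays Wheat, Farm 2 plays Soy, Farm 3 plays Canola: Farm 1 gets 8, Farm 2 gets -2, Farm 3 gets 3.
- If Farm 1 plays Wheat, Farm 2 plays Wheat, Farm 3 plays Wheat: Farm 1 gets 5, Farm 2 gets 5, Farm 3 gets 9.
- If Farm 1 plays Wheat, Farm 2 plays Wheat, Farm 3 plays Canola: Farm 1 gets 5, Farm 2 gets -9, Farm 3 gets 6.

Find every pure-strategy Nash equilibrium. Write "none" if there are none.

(Wheat, Soy, Canola) and (Wheat, Wheat, Wheat)

Mark each player's best response to every combination of opponents' strategies; a profile where every player is best-responding is a pure Nash equilibrium.
Farm 1 against (Soy, Wheat): payoffs 3, -7, 6 → best response Wheat.
Farm 1 against (Soy, Canola): payoffs -6, -7, 8 → best response Wheat.
Farm 1 against (Wheat, Wheat): payoffs -7, -2, 5 → best response Wheat.
Farm 1 against (Wheat, Canola): payoffs 0, -4, 5 → best response Wheat.
Farm 2 against (Corn, Wheat): payoffs 3, 2 → best response Soy.
Farm 2 against (Corn, Canola): payoffs -9, -8 → best response Wheat.
Farm 2 against (Soy, Wheat): payoffs -7, 4 → best response Wheat.
Farm 2 against (Soy, Canola): payoffs -8, 2 → best response Wheat.
Farm 2 against (Wheat, Wheat): payoffs -6, 5 → best response Wheat.
Farm 2 against (Wheat, Canola): payoffs -2, -9 → best response Soy.
Farm 3 against (Corn, Soy): payoffs -7, 0 → best response Canola.
Farm 3 against (Corn, Wheat): payoffs 4, 3 → best response Wheat.
Farm 3 against (Soy, Soy): payoffs 4, 9 → best response Canola.
Farm 3 against (Soy, Wheat): payoffs 0, -7 → best response Wheat.
Farm 3 against (Wheat, Soy): payoffs -5, 3 → best response Canola.
Farm 3 against (Wheat, Wheat): payoffs 9, 6 → best response Wheat.
Mutual best responses: (Wheat, Soy, Canola); (Wheat, Wheat, Wheat).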